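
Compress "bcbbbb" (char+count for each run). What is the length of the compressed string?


Input: bcbbbb
Runs:
  'b' x 1 => "b1"
  'c' x 1 => "c1"
  'b' x 4 => "b4"
Compressed: "b1c1b4"
Compressed length: 6

6


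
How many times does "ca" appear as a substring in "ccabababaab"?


Searching for "ca" in "ccabababaab"
Scanning each position:
  Position 0: "cc" => no
  Position 1: "ca" => MATCH
  Position 2: "ab" => no
  Position 3: "ba" => no
  Position 4: "ab" => no
  Position 5: "ba" => no
  Position 6: "ab" => no
  Position 7: "ba" => no
  Position 8: "aa" => no
  Position 9: "ab" => no
Total occurrences: 1

1


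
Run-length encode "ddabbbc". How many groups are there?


Input: ddabbbc
Scanning for consecutive runs:
  Group 1: 'd' x 2 (positions 0-1)
  Group 2: 'a' x 1 (positions 2-2)
  Group 3: 'b' x 3 (positions 3-5)
  Group 4: 'c' x 1 (positions 6-6)
Total groups: 4

4


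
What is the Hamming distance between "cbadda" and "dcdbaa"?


Comparing "cbadda" and "dcdbaa" position by position:
  Position 0: 'c' vs 'd' => differ
  Position 1: 'b' vs 'c' => differ
  Position 2: 'a' vs 'd' => differ
  Position 3: 'd' vs 'b' => differ
  Position 4: 'd' vs 'a' => differ
  Position 5: 'a' vs 'a' => same
Total differences (Hamming distance): 5

5


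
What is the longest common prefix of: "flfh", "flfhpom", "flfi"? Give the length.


Words: flfh, flfhpom, flfi
  Position 0: all 'f' => match
  Position 1: all 'l' => match
  Position 2: all 'f' => match
  Position 3: ('h', 'h', 'i') => mismatch, stop
LCP = "flf" (length 3)

3


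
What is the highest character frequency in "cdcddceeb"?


Input: cdcddceeb
Character counts:
  'b': 1
  'c': 3
  'd': 3
  'e': 2
Maximum frequency: 3

3


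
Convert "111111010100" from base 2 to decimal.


Input: "111111010100" in base 2
Positional expansion:
  Digit '1' (value 1) x 2^11 = 2048
  Digit '1' (value 1) x 2^10 = 1024
  Digit '1' (value 1) x 2^9 = 512
  Digit '1' (value 1) x 2^8 = 256
  Digit '1' (value 1) x 2^7 = 128
  Digit '1' (value 1) x 2^6 = 64
  Digit '0' (value 0) x 2^5 = 0
  Digit '1' (value 1) x 2^4 = 16
  Digit '0' (value 0) x 2^3 = 0
  Digit '1' (value 1) x 2^2 = 4
  Digit '0' (value 0) x 2^1 = 0
  Digit '0' (value 0) x 2^0 = 0
Sum = 4052

4052


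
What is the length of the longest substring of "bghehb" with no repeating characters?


Input: "bghehb"
Sliding window (track last position of each char):
  Position 0 ('b'): window [0,0] length 1 -- new best
  Position 1 ('g'): window [0,1] length 2 -- new best
  Position 2 ('h'): window [0,2] length 3 -- new best
  Position 3 ('e'): window [0,3] length 4 -- new best
  Position 4 ('h'): repeat (last at 2), move window start to 3
  Position 4 ('h'): window [3,4] length 2
  Position 5 ('b'): window [3,5] length 3
Longest substring with no repeats: "bghe" with length 4

4


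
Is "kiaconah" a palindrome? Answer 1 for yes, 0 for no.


Input: kiaconah
Reversed: hanocaik
  Compare pos 0 ('k') with pos 7 ('h'): MISMATCH
  Compare pos 1 ('i') with pos 6 ('a'): MISMATCH
  Compare pos 2 ('a') with pos 5 ('n'): MISMATCH
  Compare pos 3 ('c') with pos 4 ('o'): MISMATCH
Result: not a palindrome

0


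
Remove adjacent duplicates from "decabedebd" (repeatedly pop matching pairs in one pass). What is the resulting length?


Input: decabedebd
Stack-based adjacent duplicate removal:
  Read 'd': push. Stack: d
  Read 'e': push. Stack: de
  Read 'c': push. Stack: dec
  Read 'a': push. Stack: deca
  Read 'b': push. Stack: decab
  Read 'e': push. Stack: decabe
  Read 'd': push. Stack: decabed
  Read 'e': push. Stack: decabede
  Read 'b': push. Stack: decabedeb
  Read 'd': push. Stack: decabedebd
Final stack: "decabedebd" (length 10)

10


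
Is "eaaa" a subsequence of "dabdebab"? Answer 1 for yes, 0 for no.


Check if "eaaa" is a subsequence of "dabdebab"
Greedy scan:
  Position 0 ('d'): no match needed
  Position 1 ('a'): no match needed
  Position 2 ('b'): no match needed
  Position 3 ('d'): no match needed
  Position 4 ('e'): matches sub[0] = 'e'
  Position 5 ('b'): no match needed
  Position 6 ('a'): matches sub[1] = 'a'
  Position 7 ('b'): no match needed
Only matched 2/4 characters => not a subsequence

0


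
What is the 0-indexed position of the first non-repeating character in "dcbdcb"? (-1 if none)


Input: dcbdcb
Character frequencies:
  'b': 2
  'c': 2
  'd': 2
Scanning left to right for freq == 1:
  Position 0 ('d'): freq=2, skip
  Position 1 ('c'): freq=2, skip
  Position 2 ('b'): freq=2, skip
  Position 3 ('d'): freq=2, skip
  Position 4 ('c'): freq=2, skip
  Position 5 ('b'): freq=2, skip
  No unique character found => answer = -1

-1


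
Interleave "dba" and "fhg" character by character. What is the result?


Interleaving "dba" and "fhg":
  Position 0: 'd' from first, 'f' from second => "df"
  Position 1: 'b' from first, 'h' from second => "bh"
  Position 2: 'a' from first, 'g' from second => "ag"
Result: dfbhag

dfbhag


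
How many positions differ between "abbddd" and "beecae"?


Comparing "abbddd" and "beecae" position by position:
  Position 0: 'a' vs 'b' => DIFFER
  Position 1: 'b' vs 'e' => DIFFER
  Position 2: 'b' vs 'e' => DIFFER
  Position 3: 'd' vs 'c' => DIFFER
  Position 4: 'd' vs 'a' => DIFFER
  Position 5: 'd' vs 'e' => DIFFER
Positions that differ: 6

6


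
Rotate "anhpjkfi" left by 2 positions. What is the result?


Input: "anhpjkfi", rotate left by 2
First 2 characters: "an"
Remaining characters: "hpjkfi"
Concatenate remaining + first: "hpjkfi" + "an" = "hpjkfian"

hpjkfian


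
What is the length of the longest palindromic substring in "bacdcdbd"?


Input: "bacdcdbd"
Checking substrings for palindromes:
  [2:5] "cdc" (len 3) => palindrome
  [3:6] "dcd" (len 3) => palindrome
  [5:8] "dbd" (len 3) => palindrome
Longest palindromic substring: "cdc" with length 3

3


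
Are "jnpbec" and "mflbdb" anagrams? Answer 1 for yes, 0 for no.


Strings: "jnpbec", "mflbdb"
Sorted first:  bcejnp
Sorted second: bbdflm
Differ at position 1: 'c' vs 'b' => not anagrams

0


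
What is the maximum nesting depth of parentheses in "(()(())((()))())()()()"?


Input: "(()(())((()))())()()()"
Tracking depth:
  Position 0 '(': depth becomes 1
  Position 1 '(': depth becomes 2
  Position 2 ')': depth becomes 1
  Position 3 '(': depth becomes 2
  Position 4 '(': depth becomes 3
  Position 5 ')': depth becomes 2
  Position 6 ')': depth becomes 1
  Position 7 '(': depth becomes 2
  Position 8 '(': depth becomes 3
  Position 9 '(': depth becomes 4
  Position 10 ')': depth becomes 3
  Position 11 ')': depth becomes 2
  Position 12 ')': depth becomes 1
  Position 13 '(': depth becomes 2
  Position 14 ')': depth becomes 1
  Position 15 ')': depth becomes 0
  Position 16 '(': depth becomes 1
  Position 17 ')': depth becomes 0
  Position 18 '(': depth becomes 1
  Position 19 ')': depth becomes 0
  Position 20 '(': depth becomes 1
  Position 21 ')': depth becomes 0
Maximum depth reached: 4

4


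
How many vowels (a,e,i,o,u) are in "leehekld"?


Input: leehekld
Checking each character:
  'l' at position 0: consonant
  'e' at position 1: vowel (running total: 1)
  'e' at position 2: vowel (running total: 2)
  'h' at position 3: consonant
  'e' at position 4: vowel (running total: 3)
  'k' at position 5: consonant
  'l' at position 6: consonant
  'd' at position 7: consonant
Total vowels: 3

3


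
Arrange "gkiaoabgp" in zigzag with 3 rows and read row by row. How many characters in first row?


Zigzag "gkiaoabgp" into 3 rows:
Placing characters:
  'g' => row 0
  'k' => row 1
  'i' => row 2
  'a' => row 1
  'o' => row 0
  'a' => row 1
  'b' => row 2
  'g' => row 1
  'p' => row 0
Rows:
  Row 0: "gop"
  Row 1: "kaag"
  Row 2: "ib"
First row length: 3

3


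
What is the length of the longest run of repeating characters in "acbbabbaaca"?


Input: "acbbabbaaca"
Scanning for longest run:
  Position 1 ('c'): new char, reset run to 1
  Position 2 ('b'): new char, reset run to 1
  Position 3 ('b'): continues run of 'b', length=2
  Position 4 ('a'): new char, reset run to 1
  Position 5 ('b'): new char, reset run to 1
  Position 6 ('b'): continues run of 'b', length=2
  Position 7 ('a'): new char, reset run to 1
  Position 8 ('a'): continues run of 'a', length=2
  Position 9 ('c'): new char, reset run to 1
  Position 10 ('a'): new char, reset run to 1
Longest run: 'b' with length 2

2


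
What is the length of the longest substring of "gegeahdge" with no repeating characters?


Input: "gegeahdge"
Sliding window (track last position of each char):
  Position 0 ('g'): window [0,0] length 1 -- new best
  Position 1 ('e'): window [0,1] length 2 -- new best
  Position 2 ('g'): repeat (last at 0), move window start to 1
  Position 2 ('g'): window [1,2] length 2
  Position 3 ('e'): repeat (last at 1), move window start to 2
  Position 3 ('e'): window [2,3] length 2
  Position 4 ('a'): window [2,4] length 3 -- new best
  Position 5 ('h'): window [2,5] length 4 -- new best
  Position 6 ('d'): window [2,6] length 5 -- new best
  Position 7 ('g'): repeat (last at 2), move window start to 3
  Position 7 ('g'): window [3,7] length 5
  Position 8 ('e'): repeat (last at 3), move window start to 4
  Position 8 ('e'): window [4,8] length 5
Longest substring with no repeats: "geahd" with length 5

5


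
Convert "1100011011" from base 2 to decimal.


Input: "1100011011" in base 2
Positional expansion:
  Digit '1' (value 1) x 2^9 = 512
  Digit '1' (value 1) x 2^8 = 256
  Digit '0' (value 0) x 2^7 = 0
  Digit '0' (value 0) x 2^6 = 0
  Digit '0' (value 0) x 2^5 = 0
  Digit '1' (value 1) x 2^4 = 16
  Digit '1' (value 1) x 2^3 = 8
  Digit '0' (value 0) x 2^2 = 0
  Digit '1' (value 1) x 2^1 = 2
  Digit '1' (value 1) x 2^0 = 1
Sum = 795

795


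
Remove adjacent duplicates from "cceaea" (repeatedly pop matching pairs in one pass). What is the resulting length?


Input: cceaea
Stack-based adjacent duplicate removal:
  Read 'c': push. Stack: c
  Read 'c': matches stack top 'c' => pop. Stack: (empty)
  Read 'e': push. Stack: e
  Read 'a': push. Stack: ea
  Read 'e': push. Stack: eae
  Read 'a': push. Stack: eaea
Final stack: "eaea" (length 4)

4


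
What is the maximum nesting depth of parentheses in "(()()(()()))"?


Input: "(()()(()()))"
Tracking depth:
  Position 0 '(': depth becomes 1
  Position 1 '(': depth becomes 2
  Position 2 ')': depth becomes 1
  Position 3 '(': depth becomes 2
  Position 4 ')': depth becomes 1
  Position 5 '(': depth becomes 2
  Position 6 '(': depth becomes 3
  Position 7 ')': depth becomes 2
  Position 8 '(': depth becomes 3
  Position 9 ')': depth becomes 2
  Position 10 ')': depth becomes 1
  Position 11 ')': depth becomes 0
Maximum depth reached: 3

3


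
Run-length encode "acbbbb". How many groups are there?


Input: acbbbb
Scanning for consecutive runs:
  Group 1: 'a' x 1 (positions 0-0)
  Group 2: 'c' x 1 (positions 1-1)
  Group 3: 'b' x 4 (positions 2-5)
Total groups: 3

3


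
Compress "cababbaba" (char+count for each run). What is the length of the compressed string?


Input: cababbaba
Runs:
  'c' x 1 => "c1"
  'a' x 1 => "a1"
  'b' x 1 => "b1"
  'a' x 1 => "a1"
  'b' x 2 => "b2"
  'a' x 1 => "a1"
  'b' x 1 => "b1"
  'a' x 1 => "a1"
Compressed: "c1a1b1a1b2a1b1a1"
Compressed length: 16

16


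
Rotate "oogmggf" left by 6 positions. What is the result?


Input: "oogmggf", rotate left by 6
First 6 characters: "oogmgg"
Remaining characters: "f"
Concatenate remaining + first: "f" + "oogmgg" = "foogmgg"

foogmgg


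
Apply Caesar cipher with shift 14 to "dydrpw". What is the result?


Caesar cipher: shift "dydrpw" by 14
  'd' (pos 3) + 14 = pos 17 = 'r'
  'y' (pos 24) + 14 = pos 12 = 'm'
  'd' (pos 3) + 14 = pos 17 = 'r'
  'r' (pos 17) + 14 = pos 5 = 'f'
  'p' (pos 15) + 14 = pos 3 = 'd'
  'w' (pos 22) + 14 = pos 10 = 'k'
Result: rmrfdk

rmrfdk


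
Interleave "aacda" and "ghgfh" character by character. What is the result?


Interleaving "aacda" and "ghgfh":
  Position 0: 'a' from first, 'g' from second => "ag"
  Position 1: 'a' from first, 'h' from second => "ah"
  Position 2: 'c' from first, 'g' from second => "cg"
  Position 3: 'd' from first, 'f' from second => "df"
  Position 4: 'a' from first, 'h' from second => "ah"
Result: agahcgdfah

agahcgdfah


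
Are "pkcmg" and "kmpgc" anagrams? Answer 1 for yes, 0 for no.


Strings: "pkcmg", "kmpgc"
Sorted first:  cgkmp
Sorted second: cgkmp
Sorted forms match => anagrams

1


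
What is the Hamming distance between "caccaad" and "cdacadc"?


Comparing "caccaad" and "cdacadc" position by position:
  Position 0: 'c' vs 'c' => same
  Position 1: 'a' vs 'd' => differ
  Position 2: 'c' vs 'a' => differ
  Position 3: 'c' vs 'c' => same
  Position 4: 'a' vs 'a' => same
  Position 5: 'a' vs 'd' => differ
  Position 6: 'd' vs 'c' => differ
Total differences (Hamming distance): 4

4


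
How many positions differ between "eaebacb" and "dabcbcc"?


Comparing "eaebacb" and "dabcbcc" position by position:
  Position 0: 'e' vs 'd' => DIFFER
  Position 1: 'a' vs 'a' => same
  Position 2: 'e' vs 'b' => DIFFER
  Position 3: 'b' vs 'c' => DIFFER
  Position 4: 'a' vs 'b' => DIFFER
  Position 5: 'c' vs 'c' => same
  Position 6: 'b' vs 'c' => DIFFER
Positions that differ: 5

5


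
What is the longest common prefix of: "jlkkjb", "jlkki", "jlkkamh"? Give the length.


Words: jlkkjb, jlkki, jlkkamh
  Position 0: all 'j' => match
  Position 1: all 'l' => match
  Position 2: all 'k' => match
  Position 3: all 'k' => match
  Position 4: ('j', 'i', 'a') => mismatch, stop
LCP = "jlkk" (length 4)

4


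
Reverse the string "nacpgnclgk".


Input: nacpgnclgk
Reading characters right to left:
  Position 9: 'k'
  Position 8: 'g'
  Position 7: 'l'
  Position 6: 'c'
  Position 5: 'n'
  Position 4: 'g'
  Position 3: 'p'
  Position 2: 'c'
  Position 1: 'a'
  Position 0: 'n'
Reversed: kglcngpcan

kglcngpcan


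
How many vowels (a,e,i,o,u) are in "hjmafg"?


Input: hjmafg
Checking each character:
  'h' at position 0: consonant
  'j' at position 1: consonant
  'm' at position 2: consonant
  'a' at position 3: vowel (running total: 1)
  'f' at position 4: consonant
  'g' at position 5: consonant
Total vowels: 1

1


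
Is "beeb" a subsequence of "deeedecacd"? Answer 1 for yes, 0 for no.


Check if "beeb" is a subsequence of "deeedecacd"
Greedy scan:
  Position 0 ('d'): no match needed
  Position 1 ('e'): no match needed
  Position 2 ('e'): no match needed
  Position 3 ('e'): no match needed
  Position 4 ('d'): no match needed
  Position 5 ('e'): no match needed
  Position 6 ('c'): no match needed
  Position 7 ('a'): no match needed
  Position 8 ('c'): no match needed
  Position 9 ('d'): no match needed
Only matched 0/4 characters => not a subsequence

0


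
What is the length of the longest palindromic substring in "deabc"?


Input: "deabc"
Checking substrings for palindromes:
  No multi-char palindromic substrings found
Longest palindromic substring: "d" with length 1

1


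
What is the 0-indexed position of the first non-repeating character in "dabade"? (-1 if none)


Input: dabade
Character frequencies:
  'a': 2
  'b': 1
  'd': 2
  'e': 1
Scanning left to right for freq == 1:
  Position 0 ('d'): freq=2, skip
  Position 1 ('a'): freq=2, skip
  Position 2 ('b'): unique! => answer = 2

2


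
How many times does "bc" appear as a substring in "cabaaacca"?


Searching for "bc" in "cabaaacca"
Scanning each position:
  Position 0: "ca" => no
  Position 1: "ab" => no
  Position 2: "ba" => no
  Position 3: "aa" => no
  Position 4: "aa" => no
  Position 5: "ac" => no
  Position 6: "cc" => no
  Position 7: "ca" => no
Total occurrences: 0

0


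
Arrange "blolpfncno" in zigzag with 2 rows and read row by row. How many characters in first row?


Zigzag "blolpfncno" into 2 rows:
Placing characters:
  'b' => row 0
  'l' => row 1
  'o' => row 0
  'l' => row 1
  'p' => row 0
  'f' => row 1
  'n' => row 0
  'c' => row 1
  'n' => row 0
  'o' => row 1
Rows:
  Row 0: "bopnn"
  Row 1: "llfco"
First row length: 5

5


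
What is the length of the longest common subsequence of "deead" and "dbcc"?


LCS of "deead" and "dbcc"
DP table:
           d    b    c    c
      0    0    0    0    0
  d   0    1    1    1    1
  e   0    1    1    1    1
  e   0    1    1    1    1
  a   0    1    1    1    1
  d   0    1    1    1    1
LCS length = dp[5][4] = 1

1


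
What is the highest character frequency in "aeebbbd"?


Input: aeebbbd
Character counts:
  'a': 1
  'b': 3
  'd': 1
  'e': 2
Maximum frequency: 3

3


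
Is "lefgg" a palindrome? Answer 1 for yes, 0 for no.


Input: lefgg
Reversed: ggfel
  Compare pos 0 ('l') with pos 4 ('g'): MISMATCH
  Compare pos 1 ('e') with pos 3 ('g'): MISMATCH
Result: not a palindrome

0


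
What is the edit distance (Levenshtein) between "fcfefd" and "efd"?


Computing edit distance: "fcfefd" -> "efd"
DP table:
           e    f    d
      0    1    2    3
  f   1    1    1    2
  c   2    2    2    2
  f   3    3    2    3
  e   4    3    3    3
  f   5    4    3    4
  d   6    5    4    3
Edit distance = dp[6][3] = 3

3


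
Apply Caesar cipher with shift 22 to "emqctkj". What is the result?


Caesar cipher: shift "emqctkj" by 22
  'e' (pos 4) + 22 = pos 0 = 'a'
  'm' (pos 12) + 22 = pos 8 = 'i'
  'q' (pos 16) + 22 = pos 12 = 'm'
  'c' (pos 2) + 22 = pos 24 = 'y'
  't' (pos 19) + 22 = pos 15 = 'p'
  'k' (pos 10) + 22 = pos 6 = 'g'
  'j' (pos 9) + 22 = pos 5 = 'f'
Result: aimypgf

aimypgf


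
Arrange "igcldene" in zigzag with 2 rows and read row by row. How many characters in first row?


Zigzag "igcldene" into 2 rows:
Placing characters:
  'i' => row 0
  'g' => row 1
  'c' => row 0
  'l' => row 1
  'd' => row 0
  'e' => row 1
  'n' => row 0
  'e' => row 1
Rows:
  Row 0: "icdn"
  Row 1: "glee"
First row length: 4

4


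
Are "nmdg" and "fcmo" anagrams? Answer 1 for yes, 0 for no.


Strings: "nmdg", "fcmo"
Sorted first:  dgmn
Sorted second: cfmo
Differ at position 0: 'd' vs 'c' => not anagrams

0


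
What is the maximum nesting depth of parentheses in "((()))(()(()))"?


Input: "((()))(()(()))"
Tracking depth:
  Position 0 '(': depth becomes 1
  Position 1 '(': depth becomes 2
  Position 2 '(': depth becomes 3
  Position 3 ')': depth becomes 2
  Position 4 ')': depth becomes 1
  Position 5 ')': depth becomes 0
  Position 6 '(': depth becomes 1
  Position 7 '(': depth becomes 2
  Position 8 ')': depth becomes 1
  Position 9 '(': depth becomes 2
  Position 10 '(': depth becomes 3
  Position 11 ')': depth becomes 2
  Position 12 ')': depth becomes 1
  Position 13 ')': depth becomes 0
Maximum depth reached: 3

3


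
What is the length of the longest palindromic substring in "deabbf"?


Input: "deabbf"
Checking substrings for palindromes:
  [3:5] "bb" (len 2) => palindrome
Longest palindromic substring: "bb" with length 2

2


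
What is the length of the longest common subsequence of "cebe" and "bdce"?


LCS of "cebe" and "bdce"
DP table:
           b    d    c    e
      0    0    0    0    0
  c   0    0    0    1    1
  e   0    0    0    1    2
  b   0    1    1    1    2
  e   0    1    1    1    2
LCS length = dp[4][4] = 2

2


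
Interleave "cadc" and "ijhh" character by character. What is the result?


Interleaving "cadc" and "ijhh":
  Position 0: 'c' from first, 'i' from second => "ci"
  Position 1: 'a' from first, 'j' from second => "aj"
  Position 2: 'd' from first, 'h' from second => "dh"
  Position 3: 'c' from first, 'h' from second => "ch"
Result: ciajdhch

ciajdhch


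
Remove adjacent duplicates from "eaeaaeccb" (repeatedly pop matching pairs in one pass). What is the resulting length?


Input: eaeaaeccb
Stack-based adjacent duplicate removal:
  Read 'e': push. Stack: e
  Read 'a': push. Stack: ea
  Read 'e': push. Stack: eae
  Read 'a': push. Stack: eaea
  Read 'a': matches stack top 'a' => pop. Stack: eae
  Read 'e': matches stack top 'e' => pop. Stack: ea
  Read 'c': push. Stack: eac
  Read 'c': matches stack top 'c' => pop. Stack: ea
  Read 'b': push. Stack: eab
Final stack: "eab" (length 3)

3


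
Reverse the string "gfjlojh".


Input: gfjlojh
Reading characters right to left:
  Position 6: 'h'
  Position 5: 'j'
  Position 4: 'o'
  Position 3: 'l'
  Position 2: 'j'
  Position 1: 'f'
  Position 0: 'g'
Reversed: hjoljfg

hjoljfg


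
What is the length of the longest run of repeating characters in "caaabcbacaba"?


Input: "caaabcbacaba"
Scanning for longest run:
  Position 1 ('a'): new char, reset run to 1
  Position 2 ('a'): continues run of 'a', length=2
  Position 3 ('a'): continues run of 'a', length=3
  Position 4 ('b'): new char, reset run to 1
  Position 5 ('c'): new char, reset run to 1
  Position 6 ('b'): new char, reset run to 1
  Position 7 ('a'): new char, reset run to 1
  Position 8 ('c'): new char, reset run to 1
  Position 9 ('a'): new char, reset run to 1
  Position 10 ('b'): new char, reset run to 1
  Position 11 ('a'): new char, reset run to 1
Longest run: 'a' with length 3

3


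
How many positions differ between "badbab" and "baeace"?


Comparing "badbab" and "baeace" position by position:
  Position 0: 'b' vs 'b' => same
  Position 1: 'a' vs 'a' => same
  Position 2: 'd' vs 'e' => DIFFER
  Position 3: 'b' vs 'a' => DIFFER
  Position 4: 'a' vs 'c' => DIFFER
  Position 5: 'b' vs 'e' => DIFFER
Positions that differ: 4

4


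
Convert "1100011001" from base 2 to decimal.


Input: "1100011001" in base 2
Positional expansion:
  Digit '1' (value 1) x 2^9 = 512
  Digit '1' (value 1) x 2^8 = 256
  Digit '0' (value 0) x 2^7 = 0
  Digit '0' (value 0) x 2^6 = 0
  Digit '0' (value 0) x 2^5 = 0
  Digit '1' (value 1) x 2^4 = 16
  Digit '1' (value 1) x 2^3 = 8
  Digit '0' (value 0) x 2^2 = 0
  Digit '0' (value 0) x 2^1 = 0
  Digit '1' (value 1) x 2^0 = 1
Sum = 793

793


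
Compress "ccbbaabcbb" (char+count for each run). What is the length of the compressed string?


Input: ccbbaabcbb
Runs:
  'c' x 2 => "c2"
  'b' x 2 => "b2"
  'a' x 2 => "a2"
  'b' x 1 => "b1"
  'c' x 1 => "c1"
  'b' x 2 => "b2"
Compressed: "c2b2a2b1c1b2"
Compressed length: 12

12


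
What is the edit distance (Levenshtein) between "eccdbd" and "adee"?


Computing edit distance: "eccdbd" -> "adee"
DP table:
           a    d    e    e
      0    1    2    3    4
  e   1    1    2    2    3
  c   2    2    2    3    3
  c   3    3    3    3    4
  d   4    4    3    4    4
  b   5    5    4    4    5
  d   6    6    5    5    5
Edit distance = dp[6][4] = 5

5


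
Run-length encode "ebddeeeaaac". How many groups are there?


Input: ebddeeeaaac
Scanning for consecutive runs:
  Group 1: 'e' x 1 (positions 0-0)
  Group 2: 'b' x 1 (positions 1-1)
  Group 3: 'd' x 2 (positions 2-3)
  Group 4: 'e' x 3 (positions 4-6)
  Group 5: 'a' x 3 (positions 7-9)
  Group 6: 'c' x 1 (positions 10-10)
Total groups: 6

6


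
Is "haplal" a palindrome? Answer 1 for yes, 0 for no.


Input: haplal
Reversed: lalpah
  Compare pos 0 ('h') with pos 5 ('l'): MISMATCH
  Compare pos 1 ('a') with pos 4 ('a'): match
  Compare pos 2 ('p') with pos 3 ('l'): MISMATCH
Result: not a palindrome

0


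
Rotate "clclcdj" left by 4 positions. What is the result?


Input: "clclcdj", rotate left by 4
First 4 characters: "clcl"
Remaining characters: "cdj"
Concatenate remaining + first: "cdj" + "clcl" = "cdjclcl"

cdjclcl


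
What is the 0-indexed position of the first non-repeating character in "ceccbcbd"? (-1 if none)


Input: ceccbcbd
Character frequencies:
  'b': 2
  'c': 4
  'd': 1
  'e': 1
Scanning left to right for freq == 1:
  Position 0 ('c'): freq=4, skip
  Position 1 ('e'): unique! => answer = 1

1


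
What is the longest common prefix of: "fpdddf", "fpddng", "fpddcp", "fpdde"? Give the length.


Words: fpdddf, fpddng, fpddcp, fpdde
  Position 0: all 'f' => match
  Position 1: all 'p' => match
  Position 2: all 'd' => match
  Position 3: all 'd' => match
  Position 4: ('d', 'n', 'c', 'e') => mismatch, stop
LCP = "fpdd" (length 4)

4


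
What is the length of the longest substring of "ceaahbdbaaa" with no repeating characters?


Input: "ceaahbdbaaa"
Sliding window (track last position of each char):
  Position 0 ('c'): window [0,0] length 1 -- new best
  Position 1 ('e'): window [0,1] length 2 -- new best
  Position 2 ('a'): window [0,2] length 3 -- new best
  Position 3 ('a'): repeat (last at 2), move window start to 3
  Position 3 ('a'): window [3,3] length 1
  Position 4 ('h'): window [3,4] length 2
  Position 5 ('b'): window [3,5] length 3
  Position 6 ('d'): window [3,6] length 4 -- new best
  Position 7 ('b'): repeat (last at 5), move window start to 6
  Position 7 ('b'): window [6,7] length 2
  Position 8 ('a'): window [6,8] length 3
  Position 9 ('a'): repeat (last at 8), move window start to 9
  Position 9 ('a'): window [9,9] length 1
  Position 10 ('a'): repeat (last at 9), move window start to 10
  Position 10 ('a'): window [10,10] length 1
Longest substring with no repeats: "ahbd" with length 4

4


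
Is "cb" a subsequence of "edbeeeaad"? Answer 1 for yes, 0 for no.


Check if "cb" is a subsequence of "edbeeeaad"
Greedy scan:
  Position 0 ('e'): no match needed
  Position 1 ('d'): no match needed
  Position 2 ('b'): no match needed
  Position 3 ('e'): no match needed
  Position 4 ('e'): no match needed
  Position 5 ('e'): no match needed
  Position 6 ('a'): no match needed
  Position 7 ('a'): no match needed
  Position 8 ('d'): no match needed
Only matched 0/2 characters => not a subsequence

0


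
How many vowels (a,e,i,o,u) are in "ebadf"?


Input: ebadf
Checking each character:
  'e' at position 0: vowel (running total: 1)
  'b' at position 1: consonant
  'a' at position 2: vowel (running total: 2)
  'd' at position 3: consonant
  'f' at position 4: consonant
Total vowels: 2

2


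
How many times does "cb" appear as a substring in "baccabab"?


Searching for "cb" in "baccabab"
Scanning each position:
  Position 0: "ba" => no
  Position 1: "ac" => no
  Position 2: "cc" => no
  Position 3: "ca" => no
  Position 4: "ab" => no
  Position 5: "ba" => no
  Position 6: "ab" => no
Total occurrences: 0

0


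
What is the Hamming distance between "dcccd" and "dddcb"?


Comparing "dcccd" and "dddcb" position by position:
  Position 0: 'd' vs 'd' => same
  Position 1: 'c' vs 'd' => differ
  Position 2: 'c' vs 'd' => differ
  Position 3: 'c' vs 'c' => same
  Position 4: 'd' vs 'b' => differ
Total differences (Hamming distance): 3

3


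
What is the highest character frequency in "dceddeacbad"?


Input: dceddeacbad
Character counts:
  'a': 2
  'b': 1
  'c': 2
  'd': 4
  'e': 2
Maximum frequency: 4

4


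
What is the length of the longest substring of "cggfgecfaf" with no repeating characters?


Input: "cggfgecfaf"
Sliding window (track last position of each char):
  Position 0 ('c'): window [0,0] length 1 -- new best
  Position 1 ('g'): window [0,1] length 2 -- new best
  Position 2 ('g'): repeat (last at 1), move window start to 2
  Position 2 ('g'): window [2,2] length 1
  Position 3 ('f'): window [2,3] length 2
  Position 4 ('g'): repeat (last at 2), move window start to 3
  Position 4 ('g'): window [3,4] length 2
  Position 5 ('e'): window [3,5] length 3 -- new best
  Position 6 ('c'): window [3,6] length 4 -- new best
  Position 7 ('f'): repeat (last at 3), move window start to 4
  Position 7 ('f'): window [4,7] length 4
  Position 8 ('a'): window [4,8] length 5 -- new best
  Position 9 ('f'): repeat (last at 7), move window start to 8
  Position 9 ('f'): window [8,9] length 2
Longest substring with no repeats: "gecfa" with length 5

5


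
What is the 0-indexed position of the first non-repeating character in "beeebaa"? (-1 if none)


Input: beeebaa
Character frequencies:
  'a': 2
  'b': 2
  'e': 3
Scanning left to right for freq == 1:
  Position 0 ('b'): freq=2, skip
  Position 1 ('e'): freq=3, skip
  Position 2 ('e'): freq=3, skip
  Position 3 ('e'): freq=3, skip
  Position 4 ('b'): freq=2, skip
  Position 5 ('a'): freq=2, skip
  Position 6 ('a'): freq=2, skip
  No unique character found => answer = -1

-1


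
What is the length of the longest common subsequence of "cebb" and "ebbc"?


LCS of "cebb" and "ebbc"
DP table:
           e    b    b    c
      0    0    0    0    0
  c   0    0    0    0    1
  e   0    1    1    1    1
  b   0    1    2    2    2
  b   0    1    2    3    3
LCS length = dp[4][4] = 3

3


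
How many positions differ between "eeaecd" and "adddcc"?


Comparing "eeaecd" and "adddcc" position by position:
  Position 0: 'e' vs 'a' => DIFFER
  Position 1: 'e' vs 'd' => DIFFER
  Position 2: 'a' vs 'd' => DIFFER
  Position 3: 'e' vs 'd' => DIFFER
  Position 4: 'c' vs 'c' => same
  Position 5: 'd' vs 'c' => DIFFER
Positions that differ: 5

5


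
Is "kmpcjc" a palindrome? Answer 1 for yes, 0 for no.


Input: kmpcjc
Reversed: cjcpmk
  Compare pos 0 ('k') with pos 5 ('c'): MISMATCH
  Compare pos 1 ('m') with pos 4 ('j'): MISMATCH
  Compare pos 2 ('p') with pos 3 ('c'): MISMATCH
Result: not a palindrome

0


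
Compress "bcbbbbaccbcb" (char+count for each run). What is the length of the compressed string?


Input: bcbbbbaccbcb
Runs:
  'b' x 1 => "b1"
  'c' x 1 => "c1"
  'b' x 4 => "b4"
  'a' x 1 => "a1"
  'c' x 2 => "c2"
  'b' x 1 => "b1"
  'c' x 1 => "c1"
  'b' x 1 => "b1"
Compressed: "b1c1b4a1c2b1c1b1"
Compressed length: 16

16


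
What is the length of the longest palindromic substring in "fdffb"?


Input: "fdffb"
Checking substrings for palindromes:
  [0:3] "fdf" (len 3) => palindrome
  [2:4] "ff" (len 2) => palindrome
Longest palindromic substring: "fdf" with length 3

3


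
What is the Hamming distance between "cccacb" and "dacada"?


Comparing "cccacb" and "dacada" position by position:
  Position 0: 'c' vs 'd' => differ
  Position 1: 'c' vs 'a' => differ
  Position 2: 'c' vs 'c' => same
  Position 3: 'a' vs 'a' => same
  Position 4: 'c' vs 'd' => differ
  Position 5: 'b' vs 'a' => differ
Total differences (Hamming distance): 4

4


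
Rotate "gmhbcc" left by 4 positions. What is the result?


Input: "gmhbcc", rotate left by 4
First 4 characters: "gmhb"
Remaining characters: "cc"
Concatenate remaining + first: "cc" + "gmhb" = "ccgmhb"

ccgmhb


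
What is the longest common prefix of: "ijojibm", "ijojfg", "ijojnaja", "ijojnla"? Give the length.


Words: ijojibm, ijojfg, ijojnaja, ijojnla
  Position 0: all 'i' => match
  Position 1: all 'j' => match
  Position 2: all 'o' => match
  Position 3: all 'j' => match
  Position 4: ('i', 'f', 'n', 'n') => mismatch, stop
LCP = "ijoj" (length 4)

4


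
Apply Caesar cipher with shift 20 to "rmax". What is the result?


Caesar cipher: shift "rmax" by 20
  'r' (pos 17) + 20 = pos 11 = 'l'
  'm' (pos 12) + 20 = pos 6 = 'g'
  'a' (pos 0) + 20 = pos 20 = 'u'
  'x' (pos 23) + 20 = pos 17 = 'r'
Result: lgur

lgur


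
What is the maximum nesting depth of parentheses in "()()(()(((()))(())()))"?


Input: "()()(()(((()))(())()))"
Tracking depth:
  Position 0 '(': depth becomes 1
  Position 1 ')': depth becomes 0
  Position 2 '(': depth becomes 1
  Position 3 ')': depth becomes 0
  Position 4 '(': depth becomes 1
  Position 5 '(': depth becomes 2
  Position 6 ')': depth becomes 1
  Position 7 '(': depth becomes 2
  Position 8 '(': depth becomes 3
  Position 9 '(': depth becomes 4
  Position 10 '(': depth becomes 5
  Position 11 ')': depth becomes 4
  Position 12 ')': depth becomes 3
  Position 13 ')': depth becomes 2
  Position 14 '(': depth becomes 3
  Position 15 '(': depth becomes 4
  Position 16 ')': depth becomes 3
  Position 17 ')': depth becomes 2
  Position 18 '(': depth becomes 3
  Position 19 ')': depth becomes 2
  Position 20 ')': depth becomes 1
  Position 21 ')': depth becomes 0
Maximum depth reached: 5

5


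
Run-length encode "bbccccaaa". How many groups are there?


Input: bbccccaaa
Scanning for consecutive runs:
  Group 1: 'b' x 2 (positions 0-1)
  Group 2: 'c' x 4 (positions 2-5)
  Group 3: 'a' x 3 (positions 6-8)
Total groups: 3

3


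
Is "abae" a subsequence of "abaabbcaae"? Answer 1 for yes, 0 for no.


Check if "abae" is a subsequence of "abaabbcaae"
Greedy scan:
  Position 0 ('a'): matches sub[0] = 'a'
  Position 1 ('b'): matches sub[1] = 'b'
  Position 2 ('a'): matches sub[2] = 'a'
  Position 3 ('a'): no match needed
  Position 4 ('b'): no match needed
  Position 5 ('b'): no match needed
  Position 6 ('c'): no match needed
  Position 7 ('a'): no match needed
  Position 8 ('a'): no match needed
  Position 9 ('e'): matches sub[3] = 'e'
All 4 characters matched => is a subsequence

1


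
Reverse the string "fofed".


Input: fofed
Reading characters right to left:
  Position 4: 'd'
  Position 3: 'e'
  Position 2: 'f'
  Position 1: 'o'
  Position 0: 'f'
Reversed: defof

defof


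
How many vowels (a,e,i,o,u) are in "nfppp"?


Input: nfppp
Checking each character:
  'n' at position 0: consonant
  'f' at position 1: consonant
  'p' at position 2: consonant
  'p' at position 3: consonant
  'p' at position 4: consonant
Total vowels: 0

0


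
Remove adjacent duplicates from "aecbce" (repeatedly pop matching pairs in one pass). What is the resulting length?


Input: aecbce
Stack-based adjacent duplicate removal:
  Read 'a': push. Stack: a
  Read 'e': push. Stack: ae
  Read 'c': push. Stack: aec
  Read 'b': push. Stack: aecb
  Read 'c': push. Stack: aecbc
  Read 'e': push. Stack: aecbce
Final stack: "aecbce" (length 6)

6


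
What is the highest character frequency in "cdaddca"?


Input: cdaddca
Character counts:
  'a': 2
  'c': 2
  'd': 3
Maximum frequency: 3

3


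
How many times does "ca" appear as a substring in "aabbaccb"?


Searching for "ca" in "aabbaccb"
Scanning each position:
  Position 0: "aa" => no
  Position 1: "ab" => no
  Position 2: "bb" => no
  Position 3: "ba" => no
  Position 4: "ac" => no
  Position 5: "cc" => no
  Position 6: "cb" => no
Total occurrences: 0

0


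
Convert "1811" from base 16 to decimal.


Input: "1811" in base 16
Positional expansion:
  Digit '1' (value 1) x 16^3 = 4096
  Digit '8' (value 8) x 16^2 = 2048
  Digit '1' (value 1) x 16^1 = 16
  Digit '1' (value 1) x 16^0 = 1
Sum = 6161

6161


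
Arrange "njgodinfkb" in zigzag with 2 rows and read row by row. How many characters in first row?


Zigzag "njgodinfkb" into 2 rows:
Placing characters:
  'n' => row 0
  'j' => row 1
  'g' => row 0
  'o' => row 1
  'd' => row 0
  'i' => row 1
  'n' => row 0
  'f' => row 1
  'k' => row 0
  'b' => row 1
Rows:
  Row 0: "ngdnk"
  Row 1: "joifb"
First row length: 5

5


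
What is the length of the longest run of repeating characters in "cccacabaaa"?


Input: "cccacabaaa"
Scanning for longest run:
  Position 1 ('c'): continues run of 'c', length=2
  Position 2 ('c'): continues run of 'c', length=3
  Position 3 ('a'): new char, reset run to 1
  Position 4 ('c'): new char, reset run to 1
  Position 5 ('a'): new char, reset run to 1
  Position 6 ('b'): new char, reset run to 1
  Position 7 ('a'): new char, reset run to 1
  Position 8 ('a'): continues run of 'a', length=2
  Position 9 ('a'): continues run of 'a', length=3
Longest run: 'c' with length 3

3


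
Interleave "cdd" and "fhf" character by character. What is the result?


Interleaving "cdd" and "fhf":
  Position 0: 'c' from first, 'f' from second => "cf"
  Position 1: 'd' from first, 'h' from second => "dh"
  Position 2: 'd' from first, 'f' from second => "df"
Result: cfdhdf

cfdhdf


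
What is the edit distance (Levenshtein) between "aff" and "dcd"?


Computing edit distance: "aff" -> "dcd"
DP table:
           d    c    d
      0    1    2    3
  a   1    1    2    3
  f   2    2    2    3
  f   3    3    3    3
Edit distance = dp[3][3] = 3

3


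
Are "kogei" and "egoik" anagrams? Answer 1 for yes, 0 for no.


Strings: "kogei", "egoik"
Sorted first:  egiko
Sorted second: egiko
Sorted forms match => anagrams

1


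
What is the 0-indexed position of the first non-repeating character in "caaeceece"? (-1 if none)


Input: caaeceece
Character frequencies:
  'a': 2
  'c': 3
  'e': 4
Scanning left to right for freq == 1:
  Position 0 ('c'): freq=3, skip
  Position 1 ('a'): freq=2, skip
  Position 2 ('a'): freq=2, skip
  Position 3 ('e'): freq=4, skip
  Position 4 ('c'): freq=3, skip
  Position 5 ('e'): freq=4, skip
  Position 6 ('e'): freq=4, skip
  Position 7 ('c'): freq=3, skip
  Position 8 ('e'): freq=4, skip
  No unique character found => answer = -1

-1


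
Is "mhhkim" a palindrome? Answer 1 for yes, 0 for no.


Input: mhhkim
Reversed: mikhhm
  Compare pos 0 ('m') with pos 5 ('m'): match
  Compare pos 1 ('h') with pos 4 ('i'): MISMATCH
  Compare pos 2 ('h') with pos 3 ('k'): MISMATCH
Result: not a palindrome

0


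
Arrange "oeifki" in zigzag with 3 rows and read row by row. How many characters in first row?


Zigzag "oeifki" into 3 rows:
Placing characters:
  'o' => row 0
  'e' => row 1
  'i' => row 2
  'f' => row 1
  'k' => row 0
  'i' => row 1
Rows:
  Row 0: "ok"
  Row 1: "efi"
  Row 2: "i"
First row length: 2

2


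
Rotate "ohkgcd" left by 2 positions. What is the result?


Input: "ohkgcd", rotate left by 2
First 2 characters: "oh"
Remaining characters: "kgcd"
Concatenate remaining + first: "kgcd" + "oh" = "kgcdoh"

kgcdoh


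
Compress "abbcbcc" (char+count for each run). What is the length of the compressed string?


Input: abbcbcc
Runs:
  'a' x 1 => "a1"
  'b' x 2 => "b2"
  'c' x 1 => "c1"
  'b' x 1 => "b1"
  'c' x 2 => "c2"
Compressed: "a1b2c1b1c2"
Compressed length: 10

10


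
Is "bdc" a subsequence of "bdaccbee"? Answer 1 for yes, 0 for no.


Check if "bdc" is a subsequence of "bdaccbee"
Greedy scan:
  Position 0 ('b'): matches sub[0] = 'b'
  Position 1 ('d'): matches sub[1] = 'd'
  Position 2 ('a'): no match needed
  Position 3 ('c'): matches sub[2] = 'c'
  Position 4 ('c'): no match needed
  Position 5 ('b'): no match needed
  Position 6 ('e'): no match needed
  Position 7 ('e'): no match needed
All 3 characters matched => is a subsequence

1


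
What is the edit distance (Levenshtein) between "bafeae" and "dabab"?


Computing edit distance: "bafeae" -> "dabab"
DP table:
           d    a    b    a    b
      0    1    2    3    4    5
  b   1    1    2    2    3    4
  a   2    2    1    2    2    3
  f   3    3    2    2    3    3
  e   4    4    3    3    3    4
  a   5    5    4    4    3    4
  e   6    6    5    5    4    4
Edit distance = dp[6][5] = 4

4


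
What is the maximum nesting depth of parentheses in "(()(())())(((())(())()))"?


Input: "(()(())())(((())(())()))"
Tracking depth:
  Position 0 '(': depth becomes 1
  Position 1 '(': depth becomes 2
  Position 2 ')': depth becomes 1
  Position 3 '(': depth becomes 2
  Position 4 '(': depth becomes 3
  Position 5 ')': depth becomes 2
  Position 6 ')': depth becomes 1
  Position 7 '(': depth becomes 2
  Position 8 ')': depth becomes 1
  Position 9 ')': depth becomes 0
  Position 10 '(': depth becomes 1
  Position 11 '(': depth becomes 2
  Position 12 '(': depth becomes 3
  Position 13 '(': depth becomes 4
  Position 14 ')': depth becomes 3
  Position 15 ')': depth becomes 2
  Position 16 '(': depth becomes 3
  Position 17 '(': depth becomes 4
  Position 18 ')': depth becomes 3
  Position 19 ')': depth becomes 2
  Position 20 '(': depth becomes 3
  Position 21 ')': depth becomes 2
  Position 22 ')': depth becomes 1
  Position 23 ')': depth becomes 0
Maximum depth reached: 4

4


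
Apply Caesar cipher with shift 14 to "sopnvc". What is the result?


Caesar cipher: shift "sopnvc" by 14
  's' (pos 18) + 14 = pos 6 = 'g'
  'o' (pos 14) + 14 = pos 2 = 'c'
  'p' (pos 15) + 14 = pos 3 = 'd'
  'n' (pos 13) + 14 = pos 1 = 'b'
  'v' (pos 21) + 14 = pos 9 = 'j'
  'c' (pos 2) + 14 = pos 16 = 'q'
Result: gcdbjq

gcdbjq


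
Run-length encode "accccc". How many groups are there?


Input: accccc
Scanning for consecutive runs:
  Group 1: 'a' x 1 (positions 0-0)
  Group 2: 'c' x 5 (positions 1-5)
Total groups: 2

2


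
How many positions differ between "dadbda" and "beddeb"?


Comparing "dadbda" and "beddeb" position by position:
  Position 0: 'd' vs 'b' => DIFFER
  Position 1: 'a' vs 'e' => DIFFER
  Position 2: 'd' vs 'd' => same
  Position 3: 'b' vs 'd' => DIFFER
  Position 4: 'd' vs 'e' => DIFFER
  Position 5: 'a' vs 'b' => DIFFER
Positions that differ: 5

5
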